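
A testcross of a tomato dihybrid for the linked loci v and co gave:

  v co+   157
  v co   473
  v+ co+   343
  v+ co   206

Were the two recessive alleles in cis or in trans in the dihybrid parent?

cis

The two most frequent classes are v+ co+ (343) and v co (473); these are the parental (non-recombinant) types.
So the F1 carried v+ co+ on one chromosome and v co on the other — the recessive alleles are on the same chromosome (cis / coupling).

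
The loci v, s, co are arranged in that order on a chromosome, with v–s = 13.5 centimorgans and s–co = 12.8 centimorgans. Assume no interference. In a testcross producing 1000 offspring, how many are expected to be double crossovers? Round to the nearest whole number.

Map distances give recombination frequencies of 0.135 and 0.128 for the two intervals.
With no interference, expected double-crossover frequency = 0.135 × 0.128 = 0.01728.
Expected number = 0.01728 × 1000 = 17.28 ≈ 17.

17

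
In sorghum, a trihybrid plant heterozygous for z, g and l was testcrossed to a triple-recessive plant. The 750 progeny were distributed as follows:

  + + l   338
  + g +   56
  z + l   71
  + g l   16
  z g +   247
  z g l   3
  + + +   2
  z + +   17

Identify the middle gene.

The two most frequent reciprocal classes, z g + and + + l, are the parental types, so the F1 was z g + / + + l.
The two rarest classes, z g l and + + +, are the double crossovers. Comparing them with the parentals, only the l allele has switched, so l is the middle locus and the order is z – l – g.

l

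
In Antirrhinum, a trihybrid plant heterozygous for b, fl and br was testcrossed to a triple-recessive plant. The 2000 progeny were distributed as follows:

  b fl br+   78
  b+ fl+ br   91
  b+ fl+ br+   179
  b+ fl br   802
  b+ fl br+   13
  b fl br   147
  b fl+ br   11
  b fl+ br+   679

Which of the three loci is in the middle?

br

The two most frequent reciprocal classes, b+ fl br and b fl+ br+, are the parental types, so the F1 was b+ fl br / b fl+ br+.
The two rarest classes, b+ fl br+ and b fl+ br, are the double crossovers. Comparing them with the parentals, only the br allele has switched, so br is the middle locus and the order is fl – br – b.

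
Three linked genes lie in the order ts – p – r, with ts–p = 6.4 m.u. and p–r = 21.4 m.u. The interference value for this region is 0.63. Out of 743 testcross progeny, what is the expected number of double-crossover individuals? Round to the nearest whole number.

Map distances give recombination frequencies of 0.064 and 0.214 for the two intervals.
With interference 0.63 (so coincidence = 0.37), expected double-crossover frequency = 0.064 × 0.214 × 0.37 = 0.00507.
Expected number = 0.00507 × 743 = 3.77 ≈ 4.

4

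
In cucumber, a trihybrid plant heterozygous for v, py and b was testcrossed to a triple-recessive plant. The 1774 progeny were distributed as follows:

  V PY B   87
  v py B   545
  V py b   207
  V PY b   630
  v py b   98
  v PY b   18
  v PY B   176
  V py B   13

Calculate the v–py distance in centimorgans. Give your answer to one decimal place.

23.3 centimorgans

The two most frequent reciprocal classes, v py B and V PY b, are the parental types, so the F1 was v py B / V PY b.
The two rarest classes, V py B and v PY b, are the double crossovers. Comparing them with the parentals, only the v allele has switched, so v is the middle locus and the order is py – v – b.
Crossovers in the py–v interval produce the single-crossover classes v PY B and V py b (176 + 207 = 383) plus the double crossovers (31).
RF(py–v) = (383 + 31) / 1774 = 414/1774 = 0.2334 → 23.3 centimorgans.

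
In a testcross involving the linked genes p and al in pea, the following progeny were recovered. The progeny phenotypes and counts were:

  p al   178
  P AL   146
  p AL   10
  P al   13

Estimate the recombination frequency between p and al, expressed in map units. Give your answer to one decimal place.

The two most frequent classes, P AL (146) and p al (178), are the parental types, so the F1 was P AL / p al.
The recombinant classes are P al and p AL: 13 + 10 = 23.
Recombination frequency = 23/347 = 0.0663 ≈ 6.6%, i.e. 6.6 map units.

6.6 map units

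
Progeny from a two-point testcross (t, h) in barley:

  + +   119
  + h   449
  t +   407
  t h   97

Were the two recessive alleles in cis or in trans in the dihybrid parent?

trans

The two most frequent classes are + h (449) and t + (407); these are the parental (non-recombinant) types.
So the F1 carried + h on one chromosome and t + on the other — the recessive alleles are on opposite chromosomes (trans / repulsion).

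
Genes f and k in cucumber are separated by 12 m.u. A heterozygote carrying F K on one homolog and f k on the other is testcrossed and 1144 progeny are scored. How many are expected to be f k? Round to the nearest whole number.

A map distance of 12 m.u. corresponds to a recombination frequency of 0.120.
The F1 is F K / f k, so f k is a parental gamete class with expected frequency (1 − r)/2 = 0.880/2 = 0.4400.
Expected number = 0.4400 × 1144 = 503.36 ≈ 503.

503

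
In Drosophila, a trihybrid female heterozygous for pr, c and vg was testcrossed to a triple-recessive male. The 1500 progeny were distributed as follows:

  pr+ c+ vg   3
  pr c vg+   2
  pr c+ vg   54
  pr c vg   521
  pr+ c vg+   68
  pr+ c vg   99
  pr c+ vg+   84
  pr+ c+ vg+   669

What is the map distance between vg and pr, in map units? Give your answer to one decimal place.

The two most frequent reciprocal classes, pr c vg and pr+ c+ vg+, are the parental types, so the F1 was pr c vg / pr+ c+ vg+.
The two rarest classes, pr c vg+ and pr+ c+ vg, are the double crossovers. Comparing them with the parentals, only the vg allele has switched, so vg is the middle locus and the order is c – vg – pr.
Crossovers in the vg–pr interval produce the single-crossover classes pr+ c vg and pr c+ vg+ (99 + 84 = 183) plus the double crossovers (5).
RF(vg–pr) = (183 + 5) / 1500 = 188/1500 = 0.1253 → 12.5 map units.

12.5 map units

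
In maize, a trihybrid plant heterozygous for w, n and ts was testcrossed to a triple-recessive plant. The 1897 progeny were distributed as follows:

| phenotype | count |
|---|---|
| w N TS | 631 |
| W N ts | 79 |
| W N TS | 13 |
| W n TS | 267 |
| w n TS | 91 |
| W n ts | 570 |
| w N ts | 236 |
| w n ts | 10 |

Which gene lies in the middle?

w

The two most frequent reciprocal classes, w N TS and W n ts, are the parental types, so the F1 was w N TS / W n ts.
The two rarest classes, W N TS and w n ts, are the double crossovers. Comparing them with the parentals, only the w allele has switched, so w is the middle locus and the order is n – w – ts.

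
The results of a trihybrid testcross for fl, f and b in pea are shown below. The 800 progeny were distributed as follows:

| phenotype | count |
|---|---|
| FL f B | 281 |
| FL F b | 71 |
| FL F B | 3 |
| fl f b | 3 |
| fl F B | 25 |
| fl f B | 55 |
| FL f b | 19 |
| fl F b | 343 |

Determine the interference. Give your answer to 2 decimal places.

0.27

The two most frequent reciprocal classes, FL f B and fl F b, are the parental types, so the F1 was FL f B / fl F b.
The two rarest classes, FL F B and fl f b, are the double crossovers. Comparing them with the parentals, only the f allele has switched, so f is the middle locus and the order is fl – f – b.
fl–f: (126 + 6)/800 = 0.1650; f–b: (44 + 6)/800 = 0.0625.
Expected DCO frequency = 0.1650 × 0.0625 ≈ 0.01031; observed = 6/800 ≈ 0.00750.
Coefficient of coincidence = 0.00750/0.01031 ≈ 0.73; interference = 1 − 0.73 = 0.27.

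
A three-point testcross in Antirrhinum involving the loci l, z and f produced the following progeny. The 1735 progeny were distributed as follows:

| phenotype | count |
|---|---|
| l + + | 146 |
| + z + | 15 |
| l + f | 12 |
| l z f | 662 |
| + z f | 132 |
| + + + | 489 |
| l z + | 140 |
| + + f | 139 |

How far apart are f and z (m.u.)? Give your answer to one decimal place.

The two most frequent reciprocal classes, l z f and + + +, are the parental types, so the F1 was l z f / + + +.
The two rarest classes, l + f and + z +, are the double crossovers. Comparing them with the parentals, only the z allele has switched, so z is the middle locus and the order is f – z – l.
Crossovers in the f–z interval produce the single-crossover classes l z + and + + f (140 + 139 = 279) plus the double crossovers (27).
RF(f–z) = (279 + 27) / 1735 = 306/1735 = 0.1764 → 17.6 m.u.

17.6 m.u.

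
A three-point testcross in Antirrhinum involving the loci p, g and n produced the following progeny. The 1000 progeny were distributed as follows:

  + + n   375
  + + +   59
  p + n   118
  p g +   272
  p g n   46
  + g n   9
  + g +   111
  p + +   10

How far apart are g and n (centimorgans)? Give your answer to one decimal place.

The two most frequent reciprocal classes, + + n and p g +, are the parental types, so the F1 was + + n / p g +.
The two rarest classes, + g n and p + +, are the double crossovers. Comparing them with the parentals, only the g allele has switched, so g is the middle locus and the order is p – g – n.
Crossovers in the g–n interval produce the single-crossover classes + + + and p g n (59 + 46 = 105) plus the double crossovers (19).
RF(g–n) = (105 + 19) / 1000 = 124/1000 = 0.1240 → 12.4 centimorgans.

12.4 centimorgans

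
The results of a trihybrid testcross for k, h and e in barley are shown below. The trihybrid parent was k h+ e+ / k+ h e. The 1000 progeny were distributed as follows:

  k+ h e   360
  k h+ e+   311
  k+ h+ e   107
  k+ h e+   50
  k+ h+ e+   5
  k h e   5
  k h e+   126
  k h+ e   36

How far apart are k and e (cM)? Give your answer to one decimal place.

9.6 cM

The two rarest classes, k+ h+ e+ and k h e, are the double crossovers. Comparing them with the parentals, only the k allele has switched, so k is the middle locus and the order is e – k – h.
Crossovers in the e–k interval produce the single-crossover classes k h+ e and k+ h e+ (36 + 50 = 86) plus the double crossovers (10).
RF(e–k) = (86 + 10) / 1000 = 96/1000 = 0.0960 → 9.6 cM.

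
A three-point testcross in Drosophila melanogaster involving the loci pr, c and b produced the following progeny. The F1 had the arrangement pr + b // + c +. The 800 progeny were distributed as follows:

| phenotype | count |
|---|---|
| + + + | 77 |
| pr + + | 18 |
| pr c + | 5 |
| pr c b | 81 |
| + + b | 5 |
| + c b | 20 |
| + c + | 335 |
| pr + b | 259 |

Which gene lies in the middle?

The two rarest classes, + + b and pr c +, are the double crossovers. Comparing them with the parentals, only the pr allele has switched, so pr is the middle locus and the order is b – pr – c.

pr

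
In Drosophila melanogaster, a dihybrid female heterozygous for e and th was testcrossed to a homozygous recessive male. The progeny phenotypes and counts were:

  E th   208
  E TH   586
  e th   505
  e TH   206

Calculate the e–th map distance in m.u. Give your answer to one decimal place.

The two most frequent classes, E TH (586) and e th (505), are the parental types, so the F1 was E TH / e th.
The recombinant classes are E th and e TH: 208 + 206 = 414.
Recombination frequency = 414/1505 = 0.2751 ≈ 27.5%, i.e. 27.5 m.u.

27.5 m.u.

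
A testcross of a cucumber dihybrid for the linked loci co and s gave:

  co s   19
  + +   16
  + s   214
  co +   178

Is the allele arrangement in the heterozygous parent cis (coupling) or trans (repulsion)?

The two most frequent classes are + s (214) and co + (178); these are the parental (non-recombinant) types.
So the F1 carried + s on one chromosome and co + on the other — the recessive alleles are on opposite chromosomes (trans / repulsion).

trans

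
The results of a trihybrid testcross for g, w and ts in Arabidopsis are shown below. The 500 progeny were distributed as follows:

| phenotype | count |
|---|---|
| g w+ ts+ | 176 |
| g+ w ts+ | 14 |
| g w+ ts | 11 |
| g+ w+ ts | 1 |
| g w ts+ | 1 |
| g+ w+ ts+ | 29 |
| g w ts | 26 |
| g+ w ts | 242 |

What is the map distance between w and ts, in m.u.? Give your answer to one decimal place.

The two most frequent reciprocal classes, g+ w ts and g w+ ts+, are the parental types, so the F1 was g+ w ts / g w+ ts+.
The two rarest classes, g+ w+ ts and g w ts+, are the double crossovers. Comparing them with the parentals, only the w allele has switched, so w is the middle locus and the order is g – w – ts.
Crossovers in the w–ts interval produce the single-crossover classes g+ w ts+ and g w+ ts (14 + 11 = 25) plus the double crossovers (2).
RF(w–ts) = (25 + 2) / 500 = 27/500 = 0.0540 → 5.4 m.u.

5.4 m.u.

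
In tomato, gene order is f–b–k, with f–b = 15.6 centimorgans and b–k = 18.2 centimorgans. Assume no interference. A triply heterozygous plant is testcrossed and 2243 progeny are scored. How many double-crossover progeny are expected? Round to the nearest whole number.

Map distances give recombination frequencies of 0.156 and 0.182 for the two intervals.
With no interference, expected double-crossover frequency = 0.156 × 0.182 = 0.02839.
Expected number = 0.02839 × 2243 = 63.68 ≈ 64.

64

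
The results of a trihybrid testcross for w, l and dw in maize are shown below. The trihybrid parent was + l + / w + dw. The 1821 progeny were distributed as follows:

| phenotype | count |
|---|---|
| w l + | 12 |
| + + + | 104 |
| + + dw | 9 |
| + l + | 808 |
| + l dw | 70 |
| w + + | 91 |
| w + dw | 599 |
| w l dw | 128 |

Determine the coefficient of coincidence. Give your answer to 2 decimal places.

The two rarest classes, w l + and + + dw, are the double crossovers. Comparing them with the parentals, only the w allele has switched, so w is the middle locus and the order is dw – w – l.
dw–w: (161 + 21)/1821 = 0.0999; w–l: (232 + 21)/1821 = 0.1389.
Expected DCO frequency = 0.0999 × 0.1389 ≈ 0.01388; observed = 21/1821 ≈ 0.01153.
Coefficient of coincidence = 0.01153/0.01388 ≈ 0.83.

0.83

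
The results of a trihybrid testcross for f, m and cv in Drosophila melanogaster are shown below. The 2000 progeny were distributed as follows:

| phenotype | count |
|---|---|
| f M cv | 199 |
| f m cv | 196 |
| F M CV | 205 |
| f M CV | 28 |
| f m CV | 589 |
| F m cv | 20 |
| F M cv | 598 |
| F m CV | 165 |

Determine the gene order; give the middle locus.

The two most frequent reciprocal classes, f m CV and F M cv, are the parental types, so the F1 was f m CV / F M cv.
The two rarest classes, f M CV and F m cv, are the double crossovers. Comparing them with the parentals, only the m allele has switched, so m is the middle locus and the order is f – m – cv.

m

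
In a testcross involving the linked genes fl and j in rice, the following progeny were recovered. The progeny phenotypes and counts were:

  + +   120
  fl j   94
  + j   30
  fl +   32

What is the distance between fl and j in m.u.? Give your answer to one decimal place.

The two most frequent classes, + + (120) and fl j (94), are the parental types, so the F1 was + + / fl j.
The recombinant classes are + j and fl +: 30 + 32 = 62.
Recombination frequency = 62/276 = 0.2246 ≈ 22.5%, i.e. 22.5 m.u.

22.5 m.u.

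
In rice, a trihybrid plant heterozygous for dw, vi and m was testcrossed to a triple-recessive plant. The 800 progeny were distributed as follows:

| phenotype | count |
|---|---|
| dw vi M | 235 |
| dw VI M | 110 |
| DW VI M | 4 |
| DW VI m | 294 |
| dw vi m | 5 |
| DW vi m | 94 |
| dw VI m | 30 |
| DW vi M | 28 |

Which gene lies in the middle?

m

The two most frequent reciprocal classes, dw vi M and DW VI m, are the parental types, so the F1 was dw vi M / DW VI m.
The two rarest classes, dw vi m and DW VI M, are the double crossovers. Comparing them with the parentals, only the m allele has switched, so m is the middle locus and the order is dw – m – vi.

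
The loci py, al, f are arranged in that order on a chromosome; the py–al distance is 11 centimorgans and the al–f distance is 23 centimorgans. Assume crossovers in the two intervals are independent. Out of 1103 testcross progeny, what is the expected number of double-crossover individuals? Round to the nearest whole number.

28

Map distances give recombination frequencies of 0.110 and 0.230 for the two intervals.
With no interference, expected double-crossover frequency = 0.110 × 0.230 = 0.02530.
Expected number = 0.02530 × 1103 = 27.91 ≈ 28.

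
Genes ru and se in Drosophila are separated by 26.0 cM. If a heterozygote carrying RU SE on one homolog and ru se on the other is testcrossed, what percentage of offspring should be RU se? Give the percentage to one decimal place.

13.0%

A map distance of 26.0 cM corresponds to a recombination frequency of 0.260.
The F1 is RU SE / ru se, so RU se is a recombinant gamete class with expected frequency r/2 = 0.260/2 = 0.1300.
That is 0.1300 = 13.0% of the progeny.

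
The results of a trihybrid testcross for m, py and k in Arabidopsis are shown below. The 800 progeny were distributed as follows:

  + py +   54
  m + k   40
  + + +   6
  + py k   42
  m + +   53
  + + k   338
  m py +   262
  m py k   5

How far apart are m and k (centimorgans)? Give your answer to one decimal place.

The two most frequent reciprocal classes, + + k and m py +, are the parental types, so the F1 was + + k / m py +.
The two rarest classes, + + + and m py k, are the double crossovers. Comparing them with the parentals, only the k allele has switched, so k is the middle locus and the order is py – k – m.
Crossovers in the k–m interval produce the single-crossover classes m + k and + py + (40 + 54 = 94) plus the double crossovers (11).
RF(k–m) = (94 + 11) / 800 = 105/800 = 0.1313 → 13.1 centimorgans.

13.1 centimorgans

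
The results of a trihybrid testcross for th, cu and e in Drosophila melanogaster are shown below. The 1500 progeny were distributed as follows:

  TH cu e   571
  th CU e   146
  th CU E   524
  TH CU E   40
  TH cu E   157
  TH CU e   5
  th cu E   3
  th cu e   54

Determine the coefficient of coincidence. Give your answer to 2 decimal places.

0.38

The two most frequent reciprocal classes, th CU E and TH cu e, are the parental types, so the F1 was th CU E / TH cu e.
The two rarest classes, th cu E and TH CU e, are the double crossovers. Comparing them with the parentals, only the cu allele has switched, so cu is the middle locus and the order is th – cu – e.
th–cu: (94 + 8)/1500 = 0.0680; cu–e: (303 + 8)/1500 = 0.2073.
Expected DCO frequency = 0.0680 × 0.2073 ≈ 0.01410; observed = 8/1500 ≈ 0.00533.
Coefficient of coincidence = 0.00533/0.01410 ≈ 0.38.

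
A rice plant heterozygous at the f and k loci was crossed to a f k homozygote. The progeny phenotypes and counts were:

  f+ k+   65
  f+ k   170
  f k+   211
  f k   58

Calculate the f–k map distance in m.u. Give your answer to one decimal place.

24.4 m.u.

The two most frequent classes, f+ k (170) and f k+ (211), are the parental types, so the F1 was f+ k / f k+.
The recombinant classes are f+ k+ and f k: 65 + 58 = 123.
Recombination frequency = 123/504 = 0.2440 ≈ 24.4%, i.e. 24.4 m.u.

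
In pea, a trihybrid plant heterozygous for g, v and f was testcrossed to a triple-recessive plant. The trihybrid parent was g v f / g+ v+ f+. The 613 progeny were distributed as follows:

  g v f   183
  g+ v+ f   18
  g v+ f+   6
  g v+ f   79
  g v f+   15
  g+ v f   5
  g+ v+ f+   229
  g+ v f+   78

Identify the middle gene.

g

The two rarest classes, g+ v f and g v+ f+, are the double crossovers. Comparing them with the parentals, only the g allele has switched, so g is the middle locus and the order is v – g – f.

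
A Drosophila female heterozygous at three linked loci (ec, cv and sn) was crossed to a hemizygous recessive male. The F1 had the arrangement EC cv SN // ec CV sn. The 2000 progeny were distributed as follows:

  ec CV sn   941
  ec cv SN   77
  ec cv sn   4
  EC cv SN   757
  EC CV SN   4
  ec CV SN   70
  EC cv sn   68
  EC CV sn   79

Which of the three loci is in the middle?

The two rarest classes, EC CV SN and ec cv sn, are the double crossovers. Comparing them with the parentals, only the cv allele has switched, so cv is the middle locus and the order is sn – cv – ec.

cv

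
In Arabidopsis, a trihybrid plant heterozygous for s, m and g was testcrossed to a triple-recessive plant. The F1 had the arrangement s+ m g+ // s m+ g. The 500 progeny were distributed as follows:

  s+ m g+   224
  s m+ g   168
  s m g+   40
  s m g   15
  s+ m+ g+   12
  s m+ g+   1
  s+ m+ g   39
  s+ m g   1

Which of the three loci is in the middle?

g

The two rarest classes, s+ m g and s m+ g+, are the double crossovers. Comparing them with the parentals, only the g allele has switched, so g is the middle locus and the order is m – g – s.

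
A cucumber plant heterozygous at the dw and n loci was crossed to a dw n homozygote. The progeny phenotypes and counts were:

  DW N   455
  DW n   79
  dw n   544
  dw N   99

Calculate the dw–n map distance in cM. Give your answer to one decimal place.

The two most frequent classes, DW N (455) and dw n (544), are the parental types, so the F1 was DW N / dw n.
The recombinant classes are DW n and dw N: 79 + 99 = 178.
Recombination frequency = 178/1177 = 0.1512 ≈ 15.1%, i.e. 15.1 cM.

15.1 cM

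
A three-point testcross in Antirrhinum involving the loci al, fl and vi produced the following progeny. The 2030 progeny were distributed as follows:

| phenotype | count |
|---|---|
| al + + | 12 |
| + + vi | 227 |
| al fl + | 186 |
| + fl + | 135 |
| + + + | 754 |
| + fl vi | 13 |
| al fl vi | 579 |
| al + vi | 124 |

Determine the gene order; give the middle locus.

The two most frequent reciprocal classes, + + + and al fl vi, are the parental types, so the F1 was + + + / al fl vi.
The two rarest classes, al + + and + fl vi, are the double crossovers. Comparing them with the parentals, only the al allele has switched, so al is the middle locus and the order is vi – al – fl.

al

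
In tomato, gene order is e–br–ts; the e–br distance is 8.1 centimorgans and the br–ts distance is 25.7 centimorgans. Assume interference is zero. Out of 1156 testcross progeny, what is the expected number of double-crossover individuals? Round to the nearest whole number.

Map distances give recombination frequencies of 0.081 and 0.257 for the two intervals.
With no interference, expected double-crossover frequency = 0.081 × 0.257 = 0.02082.
Expected number = 0.02082 × 1156 = 24.06 ≈ 24.

24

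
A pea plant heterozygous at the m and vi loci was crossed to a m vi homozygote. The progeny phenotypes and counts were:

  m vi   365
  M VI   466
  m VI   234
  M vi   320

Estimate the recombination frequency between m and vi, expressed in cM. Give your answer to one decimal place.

40.0 cM

The two most frequent classes, M VI (466) and m vi (365), are the parental types, so the F1 was M VI / m vi.
The recombinant classes are M vi and m VI: 320 + 234 = 554.
Recombination frequency = 554/1385 = 0.4000 ≈ 40.0%, i.e. 40.0 cM.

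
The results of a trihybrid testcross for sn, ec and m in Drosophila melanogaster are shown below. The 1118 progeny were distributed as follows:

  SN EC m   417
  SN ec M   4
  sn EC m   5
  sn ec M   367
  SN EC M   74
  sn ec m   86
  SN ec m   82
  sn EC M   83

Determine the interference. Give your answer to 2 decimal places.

The two most frequent reciprocal classes, sn ec M and SN EC m, are the parental types, so the F1 was sn ec M / SN EC m.
The two rarest classes, SN ec M and sn EC m, are the double crossovers. Comparing them with the parentals, only the sn allele has switched, so sn is the middle locus and the order is m – sn – ec.
m–sn: (160 + 9)/1118 = 0.1512; sn–ec: (165 + 9)/1118 = 0.1556.
Expected DCO frequency = 0.1512 × 0.1556 ≈ 0.02353; observed = 9/1118 ≈ 0.00805.
Coefficient of coincidence = 0.00805/0.02353 ≈ 0.34; interference = 1 − 0.34 = 0.66.

0.66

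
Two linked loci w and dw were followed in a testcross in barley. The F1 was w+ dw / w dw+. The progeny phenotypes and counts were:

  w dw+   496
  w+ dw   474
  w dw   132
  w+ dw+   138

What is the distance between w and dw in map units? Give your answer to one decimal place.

The recombinant classes are w+ dw+ and w dw: 138 + 132 = 270.
Recombination frequency = 270/1240 = 0.2177 ≈ 21.8%, i.e. 21.8 map units.

21.8 map units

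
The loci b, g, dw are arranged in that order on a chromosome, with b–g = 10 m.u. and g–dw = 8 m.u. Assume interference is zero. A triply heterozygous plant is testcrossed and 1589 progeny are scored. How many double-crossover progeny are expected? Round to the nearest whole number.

13

Map distances give recombination frequencies of 0.100 and 0.080 for the two intervals.
With no interference, expected double-crossover frequency = 0.100 × 0.080 = 0.00800.
Expected number = 0.00800 × 1589 = 12.71 ≈ 13.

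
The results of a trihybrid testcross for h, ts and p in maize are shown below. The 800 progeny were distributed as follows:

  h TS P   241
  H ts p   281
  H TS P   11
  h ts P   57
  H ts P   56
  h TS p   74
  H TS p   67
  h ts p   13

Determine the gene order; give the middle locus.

h

The two most frequent reciprocal classes, h TS P and H ts p, are the parental types, so the F1 was h TS P / H ts p.
The two rarest classes, H TS P and h ts p, are the double crossovers. Comparing them with the parentals, only the h allele has switched, so h is the middle locus and the order is p – h – ts.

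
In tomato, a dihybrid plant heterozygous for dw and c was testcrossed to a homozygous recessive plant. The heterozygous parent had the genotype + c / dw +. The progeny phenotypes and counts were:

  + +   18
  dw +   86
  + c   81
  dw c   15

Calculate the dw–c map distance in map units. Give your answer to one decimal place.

16.5 map units

The recombinant classes are + + and dw c: 18 + 15 = 33.
Recombination frequency = 33/200 = 0.1650 ≈ 16.5%, i.e. 16.5 map units.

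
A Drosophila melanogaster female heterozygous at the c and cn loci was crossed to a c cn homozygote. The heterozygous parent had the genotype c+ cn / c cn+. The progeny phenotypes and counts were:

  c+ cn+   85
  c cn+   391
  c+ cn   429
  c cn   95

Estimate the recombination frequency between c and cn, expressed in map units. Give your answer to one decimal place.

18.0 map units

The recombinant classes are c+ cn+ and c cn: 85 + 95 = 180.
Recombination frequency = 180/1000 = 0.1800 ≈ 18.0%, i.e. 18.0 map units.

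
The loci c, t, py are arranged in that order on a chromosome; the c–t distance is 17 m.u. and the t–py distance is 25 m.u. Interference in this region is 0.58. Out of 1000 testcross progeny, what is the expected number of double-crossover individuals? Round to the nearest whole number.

18

Map distances give recombination frequencies of 0.170 and 0.250 for the two intervals.
With interference 0.58 (so coincidence = 0.42), expected double-crossover frequency = 0.170 × 0.250 × 0.42 = 0.01785.
Expected number = 0.01785 × 1000 = 17.85 ≈ 18.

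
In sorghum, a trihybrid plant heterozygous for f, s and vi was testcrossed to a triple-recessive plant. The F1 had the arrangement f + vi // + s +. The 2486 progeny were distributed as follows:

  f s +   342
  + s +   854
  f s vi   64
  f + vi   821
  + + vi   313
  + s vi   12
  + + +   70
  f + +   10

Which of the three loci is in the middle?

vi

The two rarest classes, f + + and + s vi, are the double crossovers. Comparing them with the parentals, only the vi allele has switched, so vi is the middle locus and the order is s – vi – f.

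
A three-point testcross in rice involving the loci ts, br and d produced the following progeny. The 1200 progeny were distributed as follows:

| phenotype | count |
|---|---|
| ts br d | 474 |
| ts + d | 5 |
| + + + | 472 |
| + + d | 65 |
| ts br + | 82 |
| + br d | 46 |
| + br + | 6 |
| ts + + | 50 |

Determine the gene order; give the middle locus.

The two most frequent reciprocal classes, ts br d and + + +, are the parental types, so the F1 was ts br d / + + +.
The two rarest classes, ts + d and + br +, are the double crossovers. Comparing them with the parentals, only the br allele has switched, so br is the middle locus and the order is d – br – ts.

br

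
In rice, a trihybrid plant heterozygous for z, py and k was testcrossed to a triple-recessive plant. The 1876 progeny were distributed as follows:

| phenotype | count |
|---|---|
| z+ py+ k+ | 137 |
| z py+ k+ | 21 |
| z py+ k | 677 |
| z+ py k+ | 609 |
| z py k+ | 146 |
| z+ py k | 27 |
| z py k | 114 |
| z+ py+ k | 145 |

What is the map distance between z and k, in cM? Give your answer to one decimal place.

18.1 cM

The two most frequent reciprocal classes, z py+ k and z+ py k+, are the parental types, so the F1 was z py+ k / z+ py k+.
The two rarest classes, z py+ k+ and z+ py k, are the double crossovers. Comparing them with the parentals, only the k allele has switched, so k is the middle locus and the order is z – k – py.
Crossovers in the z–k interval produce the single-crossover classes z+ py+ k and z py k+ (145 + 146 = 291) plus the double crossovers (48).
RF(z–k) = (291 + 48) / 1876 = 339/1876 = 0.1807 → 18.1 cM.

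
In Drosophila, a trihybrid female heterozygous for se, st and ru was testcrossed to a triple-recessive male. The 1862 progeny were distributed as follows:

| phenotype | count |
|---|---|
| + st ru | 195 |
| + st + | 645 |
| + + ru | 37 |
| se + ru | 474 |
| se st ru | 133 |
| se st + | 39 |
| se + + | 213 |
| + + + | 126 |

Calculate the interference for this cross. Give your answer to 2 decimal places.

The two most frequent reciprocal classes, + st + and se + ru, are the parental types, so the F1 was + st + / se + ru.
The two rarest classes, se st + and + + ru, are the double crossovers. Comparing them with the parentals, only the se allele has switched, so se is the middle locus and the order is ru – se – st.
ru–se: (408 + 76)/1862 = 0.2599; se–st: (259 + 76)/1862 = 0.1799.
Expected DCO frequency = 0.2599 × 0.1799 ≈ 0.04676; observed = 76/1862 ≈ 0.04082.
Coefficient of coincidence = 0.04082/0.04676 ≈ 0.87; interference = 1 − 0.87 = 0.13.

0.13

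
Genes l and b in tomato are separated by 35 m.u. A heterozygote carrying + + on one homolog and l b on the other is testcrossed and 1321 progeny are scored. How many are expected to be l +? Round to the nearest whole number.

231

A map distance of 35 m.u. corresponds to a recombination frequency of 0.350.
The F1 is + + / l b, so l + is a recombinant gamete class with expected frequency r/2 = 0.350/2 = 0.1750.
Expected number = 0.1750 × 1321 = 231.17 ≈ 231.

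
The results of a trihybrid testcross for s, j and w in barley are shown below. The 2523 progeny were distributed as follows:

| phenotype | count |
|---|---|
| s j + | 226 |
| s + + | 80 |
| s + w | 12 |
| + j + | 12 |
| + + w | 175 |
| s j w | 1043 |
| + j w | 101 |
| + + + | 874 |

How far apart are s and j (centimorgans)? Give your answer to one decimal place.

8.1 centimorgans

The two most frequent reciprocal classes, + + + and s j w, are the parental types, so the F1 was + + + / s j w.
The two rarest classes, + j + and s + w, are the double crossovers. Comparing them with the parentals, only the j allele has switched, so j is the middle locus and the order is s – j – w.
Crossovers in the s–j interval produce the single-crossover classes s + + and + j w (80 + 101 = 181) plus the double crossovers (24).
RF(s–j) = (181 + 24) / 2523 = 205/2523 = 0.0813 → 8.1 centimorgans.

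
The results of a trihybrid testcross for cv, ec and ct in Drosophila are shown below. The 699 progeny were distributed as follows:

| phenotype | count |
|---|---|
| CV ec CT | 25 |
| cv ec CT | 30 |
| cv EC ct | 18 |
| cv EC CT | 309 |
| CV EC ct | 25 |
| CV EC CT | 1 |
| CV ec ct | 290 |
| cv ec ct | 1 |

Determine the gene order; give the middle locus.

The two most frequent reciprocal classes, CV ec ct and cv EC CT, are the parental types, so the F1 was CV ec ct / cv EC CT.
The two rarest classes, cv ec ct and CV EC CT, are the double crossovers. Comparing them with the parentals, only the cv allele has switched, so cv is the middle locus and the order is ec – cv – ct.

cv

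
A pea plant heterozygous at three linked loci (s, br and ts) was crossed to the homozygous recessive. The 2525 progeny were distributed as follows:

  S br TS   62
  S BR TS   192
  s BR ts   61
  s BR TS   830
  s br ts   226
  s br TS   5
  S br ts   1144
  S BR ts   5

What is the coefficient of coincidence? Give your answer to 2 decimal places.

0.44

The two most frequent reciprocal classes, S br ts and s BR TS, are the parental types, so the F1 was S br ts / s BR TS.
The two rarest classes, S BR ts and s br TS, are the double crossovers. Comparing them with the parentals, only the br allele has switched, so br is the middle locus and the order is ts – br – s.
ts–br: (123 + 10)/2525 = 0.0527; br–s: (418 + 10)/2525 = 0.1695.
Expected DCO frequency = 0.0527 × 0.1695 ≈ 0.00893; observed = 10/2525 ≈ 0.00396.
Coefficient of coincidence = 0.00396/0.00893 ≈ 0.44.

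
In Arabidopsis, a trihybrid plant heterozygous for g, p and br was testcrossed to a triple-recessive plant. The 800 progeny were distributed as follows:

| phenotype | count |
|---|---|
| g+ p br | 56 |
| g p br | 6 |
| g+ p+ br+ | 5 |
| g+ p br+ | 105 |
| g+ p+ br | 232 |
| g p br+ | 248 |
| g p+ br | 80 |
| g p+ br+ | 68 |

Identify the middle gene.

The two most frequent reciprocal classes, g+ p+ br and g p br+, are the parental types, so the F1 was g+ p+ br / g p br+.
The two rarest classes, g+ p+ br+ and g p br, are the double crossovers. Comparing them with the parentals, only the br allele has switched, so br is the middle locus and the order is g – br – p.

br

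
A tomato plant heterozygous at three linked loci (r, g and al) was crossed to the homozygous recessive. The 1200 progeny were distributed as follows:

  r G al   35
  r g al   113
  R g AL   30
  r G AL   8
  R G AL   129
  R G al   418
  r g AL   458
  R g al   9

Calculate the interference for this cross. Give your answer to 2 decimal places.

The two most frequent reciprocal classes, r g AL and R G al, are the parental types, so the F1 was r g AL / R G al.
The two rarest classes, r G AL and R g al, are the double crossovers. Comparing them with the parentals, only the g allele has switched, so g is the middle locus and the order is r – g – al.
r–g: (65 + 17)/1200 = 0.0683; g–al: (242 + 17)/1200 = 0.2158.
Expected DCO frequency = 0.0683 × 0.2158 ≈ 0.01474; observed = 17/1200 ≈ 0.01417.
Coefficient of coincidence = 0.01417/0.01474 ≈ 0.96; interference = 1 − 0.96 = 0.04.

0.04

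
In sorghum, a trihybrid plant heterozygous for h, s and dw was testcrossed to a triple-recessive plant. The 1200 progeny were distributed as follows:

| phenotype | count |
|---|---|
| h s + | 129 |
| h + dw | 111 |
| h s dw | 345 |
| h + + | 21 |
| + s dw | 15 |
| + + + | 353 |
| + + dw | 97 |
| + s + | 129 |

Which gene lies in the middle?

h

The two most frequent reciprocal classes, h s dw and + + +, are the parental types, so the F1 was h s dw / + + +.
The two rarest classes, + s dw and h + +, are the double crossovers. Comparing them with the parentals, only the h allele has switched, so h is the middle locus and the order is dw – h – s.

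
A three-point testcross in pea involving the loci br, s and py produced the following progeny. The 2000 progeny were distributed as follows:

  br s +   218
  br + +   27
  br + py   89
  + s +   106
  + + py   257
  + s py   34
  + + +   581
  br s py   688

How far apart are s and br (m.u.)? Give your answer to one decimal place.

12.8 m.u.

The two most frequent reciprocal classes, br s py and + + +, are the parental types, so the F1 was br s py / + + +.
The two rarest classes, + s py and br + +, are the double crossovers. Comparing them with the parentals, only the br allele has switched, so br is the middle locus and the order is py – br – s.
Crossovers in the br–s interval produce the single-crossover classes br + py and + s + (89 + 106 = 195) plus the double crossovers (61).
RF(br–s) = (195 + 61) / 2000 = 256/2000 = 0.1280 → 12.8 m.u.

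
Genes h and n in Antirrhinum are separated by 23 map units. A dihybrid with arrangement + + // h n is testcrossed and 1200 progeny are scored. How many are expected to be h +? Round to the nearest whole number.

138

A map distance of 23 map units corresponds to a recombination frequency of 0.230.
The F1 is + + / h n, so h + is a recombinant gamete class with expected frequency r/2 = 0.230/2 = 0.1150.
Expected number = 0.1150 × 1200 = 138.00 ≈ 138.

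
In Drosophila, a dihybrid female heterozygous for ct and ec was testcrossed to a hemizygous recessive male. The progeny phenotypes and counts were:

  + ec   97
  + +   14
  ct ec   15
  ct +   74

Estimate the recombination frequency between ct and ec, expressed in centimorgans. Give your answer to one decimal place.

14.5 centimorgans

The two most frequent classes, + ec (97) and ct + (74), are the parental types, so the F1 was + ec / ct +.
The recombinant classes are + + and ct ec: 14 + 15 = 29.
Recombination frequency = 29/200 = 0.1450 ≈ 14.5%, i.e. 14.5 centimorgans.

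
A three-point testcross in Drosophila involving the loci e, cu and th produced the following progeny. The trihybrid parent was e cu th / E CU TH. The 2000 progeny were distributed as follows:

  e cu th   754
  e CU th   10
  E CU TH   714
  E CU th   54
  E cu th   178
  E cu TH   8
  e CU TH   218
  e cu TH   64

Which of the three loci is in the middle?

cu

The two rarest classes, e CU th and E cu TH, are the double crossovers. Comparing them with the parentals, only the cu allele has switched, so cu is the middle locus and the order is th – cu – e.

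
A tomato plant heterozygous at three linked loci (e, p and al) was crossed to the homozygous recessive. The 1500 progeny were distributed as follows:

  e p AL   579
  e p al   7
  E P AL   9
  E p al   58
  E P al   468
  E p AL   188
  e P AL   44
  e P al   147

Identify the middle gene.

al

The two most frequent reciprocal classes, E P al and e p AL, are the parental types, so the F1 was E P al / e p AL.
The two rarest classes, E P AL and e p al, are the double crossovers. Comparing them with the parentals, only the al allele has switched, so al is the middle locus and the order is e – al – p.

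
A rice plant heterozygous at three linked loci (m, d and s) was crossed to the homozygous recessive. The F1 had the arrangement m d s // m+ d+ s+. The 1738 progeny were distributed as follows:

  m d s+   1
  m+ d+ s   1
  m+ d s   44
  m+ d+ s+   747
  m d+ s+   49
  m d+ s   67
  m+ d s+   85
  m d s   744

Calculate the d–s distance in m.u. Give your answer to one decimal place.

The two rarest classes, m d s+ and m+ d+ s, are the double crossovers. Comparing them with the parentals, only the s allele has switched, so s is the middle locus and the order is d – s – m.
Crossovers in the d–s interval produce the single-crossover classes m d+ s and m+ d s+ (67 + 85 = 152) plus the double crossovers (2).
RF(d–s) = (152 + 2) / 1738 = 154/1738 = 0.0886 → 8.9 m.u.

8.9 m.u.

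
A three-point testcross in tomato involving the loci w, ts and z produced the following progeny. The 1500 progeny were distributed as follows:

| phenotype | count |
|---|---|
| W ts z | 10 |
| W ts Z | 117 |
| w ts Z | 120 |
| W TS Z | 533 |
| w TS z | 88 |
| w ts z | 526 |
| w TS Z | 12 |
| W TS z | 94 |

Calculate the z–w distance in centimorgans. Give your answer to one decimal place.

The two most frequent reciprocal classes, w ts z and W TS Z, are the parental types, so the F1 was w ts z / W TS Z.
The two rarest classes, W ts z and w TS Z, are the double crossovers. Comparing them with the parentals, only the w allele has switched, so w is the middle locus and the order is z – w – ts.
Crossovers in the z–w interval produce the single-crossover classes w ts Z and W TS z (120 + 94 = 214) plus the double crossovers (22).
RF(z–w) = (214 + 22) / 1500 = 236/1500 = 0.1573 → 15.7 centimorgans.

15.7 centimorgans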